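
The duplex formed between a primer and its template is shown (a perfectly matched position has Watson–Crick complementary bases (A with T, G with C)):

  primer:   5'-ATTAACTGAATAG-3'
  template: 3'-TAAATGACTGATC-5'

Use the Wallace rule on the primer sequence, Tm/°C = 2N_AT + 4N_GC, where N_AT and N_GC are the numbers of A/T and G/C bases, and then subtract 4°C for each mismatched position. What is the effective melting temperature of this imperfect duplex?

Primer base counts: A=6, T=4, G=2, C=1 → A+T=10, G+C=3
Perfect-match Tm = 2(10) + 4(3) = 20 + 12 = 32°C
Mismatches (positions where the bases are not complementary): 2 (at positions 4, 10)
Effective Tm = 32 − 2×4 = 32 − 8 = 24°C

24°C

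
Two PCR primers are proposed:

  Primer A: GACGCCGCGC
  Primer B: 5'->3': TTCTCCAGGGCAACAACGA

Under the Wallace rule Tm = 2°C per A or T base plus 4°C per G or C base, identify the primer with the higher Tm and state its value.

Primer B, 58°C

Primer A: A+T=1, G+C=9 → Tm = 2(1)+4(9) = 38°C
Primer B: A+T=9, G+C=10 → Tm = 2(9)+4(10) = 58°C
38°C vs 58°C → primer B is higher.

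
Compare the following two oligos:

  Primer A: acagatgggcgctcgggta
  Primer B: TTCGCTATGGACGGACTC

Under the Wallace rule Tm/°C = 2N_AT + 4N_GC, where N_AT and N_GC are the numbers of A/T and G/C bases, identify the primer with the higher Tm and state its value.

Primer A, 62°C

Primer A: A+T=7, G+C=12 → Tm = 2(7)+4(12) = 62°C
Primer B: A+T=8, G+C=10 → Tm = 2(8)+4(10) = 56°C
62°C vs 56°C → primer A is higher.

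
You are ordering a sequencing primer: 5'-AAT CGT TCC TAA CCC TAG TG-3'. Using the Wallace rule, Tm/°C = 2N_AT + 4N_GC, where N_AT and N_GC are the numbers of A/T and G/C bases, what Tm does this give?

58°C

Base counts: T=6, A=5, C=6, G=3
AT pairs contribute 11, GC pairs contribute 9.
Tm = 2(11) + 4(9) = 22 + 36 = 58°C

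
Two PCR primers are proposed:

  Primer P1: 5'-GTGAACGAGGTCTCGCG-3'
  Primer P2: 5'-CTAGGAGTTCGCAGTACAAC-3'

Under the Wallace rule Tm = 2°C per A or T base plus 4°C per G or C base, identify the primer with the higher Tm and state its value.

Primer P2, 60°C

Primer P1: A+T=6, G+C=11 → Tm = 2(6)+4(11) = 56°C
Primer P2: A+T=10, G+C=10 → Tm = 2(10)+4(10) = 60°C
56°C vs 60°C → primer P2 is higher.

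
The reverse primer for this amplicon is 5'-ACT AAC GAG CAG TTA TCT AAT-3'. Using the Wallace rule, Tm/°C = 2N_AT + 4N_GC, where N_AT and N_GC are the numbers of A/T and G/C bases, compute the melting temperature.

56°C

Scanning the sequence gives G=3, C=4, T=6, A=8.
A+T = 14, G+C = 7
Tm = 2×14 + 4×7 = 56°C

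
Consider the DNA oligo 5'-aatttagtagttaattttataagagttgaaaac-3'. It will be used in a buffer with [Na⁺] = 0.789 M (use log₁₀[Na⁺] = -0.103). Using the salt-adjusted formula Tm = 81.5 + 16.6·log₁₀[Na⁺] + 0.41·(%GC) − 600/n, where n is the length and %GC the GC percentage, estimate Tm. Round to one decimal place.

Length n = 33. Scanning the sequence gives T=13, A=14, C=1, G=5.
G+C = 6, so %GC = 6/33 × 100 = 18.182%
Salt term: 16.6 × (-0.103) = -1.71
GC term: 0.41 × 18.182 = 7.455; length term: −600/33 = −18.182
Tm = 81.5 + (-1.71) + 7.455 − 18.182 = 69.063 → 69.1°C

69.1°C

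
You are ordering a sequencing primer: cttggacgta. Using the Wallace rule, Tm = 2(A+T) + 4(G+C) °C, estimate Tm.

G=3, C=2, T=3, A=2
A+T = 5, G+C = 5
Tm = 2(5) + 4(5) = 10 + 20 = 30°C

30°C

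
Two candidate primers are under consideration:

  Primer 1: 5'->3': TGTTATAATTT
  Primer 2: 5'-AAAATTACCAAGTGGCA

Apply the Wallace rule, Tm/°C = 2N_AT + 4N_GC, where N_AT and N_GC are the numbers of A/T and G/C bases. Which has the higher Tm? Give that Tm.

Primer 2, 46°C

Primer 1: A+T=10, G+C=1 → Tm = 2(10)+4(1) = 24°C
Primer 2: A+T=11, G+C=6 → Tm = 2(11)+4(6) = 46°C
24°C vs 46°C → primer 2 is higher.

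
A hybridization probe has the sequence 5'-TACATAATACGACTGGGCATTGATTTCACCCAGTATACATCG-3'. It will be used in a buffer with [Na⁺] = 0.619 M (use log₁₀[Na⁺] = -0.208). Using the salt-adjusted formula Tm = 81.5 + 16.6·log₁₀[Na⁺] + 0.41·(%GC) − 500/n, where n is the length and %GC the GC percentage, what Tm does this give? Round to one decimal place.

82.7°C

Length n = 42. Scanning the sequence gives T=12, C=10, G=7, A=13.
G+C = 17, so %GC = 17/42 × 100 = 40.476%
Salt term: 16.6 × (-0.208) = -3.453
GC term: 0.41 × 40.476 = 16.595; length term: −500/42 = −11.905
Tm = 81.5 + (-3.453) + 16.595 − 11.905 = 82.737 → 82.7°C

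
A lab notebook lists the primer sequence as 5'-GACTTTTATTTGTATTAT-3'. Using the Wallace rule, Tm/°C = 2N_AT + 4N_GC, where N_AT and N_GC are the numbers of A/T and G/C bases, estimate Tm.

Counting bases: T=11, C=1, G=2, A=4
AT pairs contribute 15, GC pairs contribute 3.
Tm = 2×15 + 4×3 = 42°C

42°C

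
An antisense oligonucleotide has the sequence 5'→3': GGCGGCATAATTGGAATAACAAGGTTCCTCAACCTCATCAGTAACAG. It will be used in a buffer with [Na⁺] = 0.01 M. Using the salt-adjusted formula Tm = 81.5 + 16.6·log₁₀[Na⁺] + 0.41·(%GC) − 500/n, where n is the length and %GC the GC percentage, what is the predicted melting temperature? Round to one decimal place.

Length n = 47. G=10, C=11, T=10, A=16
G+C = 21, so %GC = 21/47 × 100 = 44.681%
Salt term: 16.6 × (-2) = -33.2
GC term: 0.41 × 44.681 = 18.319; length term: −500/47 = −10.638
Tm = 81.5 + (-33.2) + 18.319 − 10.638 = 55.981 → 56.0°C

56.0°C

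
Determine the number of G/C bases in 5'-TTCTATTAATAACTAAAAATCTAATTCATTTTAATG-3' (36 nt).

C=4, G=1, T=16, A=15
G+C = 1 + 4 = 5

5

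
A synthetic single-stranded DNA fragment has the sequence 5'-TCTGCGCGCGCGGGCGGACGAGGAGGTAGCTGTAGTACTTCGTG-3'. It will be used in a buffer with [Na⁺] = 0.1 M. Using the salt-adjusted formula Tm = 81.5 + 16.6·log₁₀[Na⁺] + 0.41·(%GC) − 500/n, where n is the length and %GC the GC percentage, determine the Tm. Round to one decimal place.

Length n = 44. Scanning the sequence gives T=9, A=6, G=19, C=10.
G+C = 29, so %GC = 29/44 × 100 = 65.909%
Salt term: 16.6 × (-1) = -16.6
GC term: 0.41 × 65.909 = 27.023; length term: −500/44 = −11.364
Tm = 81.5 + (-16.6) + 27.023 − 11.364 = 80.559 → 80.6°C

80.6°C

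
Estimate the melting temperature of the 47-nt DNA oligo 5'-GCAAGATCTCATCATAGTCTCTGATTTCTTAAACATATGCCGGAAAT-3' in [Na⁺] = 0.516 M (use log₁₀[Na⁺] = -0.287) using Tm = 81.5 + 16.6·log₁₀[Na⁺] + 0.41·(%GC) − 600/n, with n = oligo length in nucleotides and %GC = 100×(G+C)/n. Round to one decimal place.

78.8°C

Length n = 47. Counting bases: C=10, A=15, G=7, T=15
G+C = 17, so %GC = 17/47 × 100 = 36.17%
Salt term: 16.6 × (-0.287) = -4.764
GC term: 0.41 × 36.17 = 14.83; length term: −600/47 = −12.766
Tm = 81.5 + (-4.764) + 14.83 − 12.766 = 78.8 → 78.8°C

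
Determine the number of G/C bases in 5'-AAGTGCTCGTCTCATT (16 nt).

Counting bases: T=6, A=3, G=3, C=4
Total G or C: 3 + 4 = 7

7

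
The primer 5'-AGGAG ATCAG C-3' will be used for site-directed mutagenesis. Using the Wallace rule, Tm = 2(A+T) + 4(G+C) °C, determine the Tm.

T=1, C=2, A=4, G=4
A+T = 5, G+C = 6
Tm = 2(5) + 4(6) = 10 + 24 = 34°C

34°C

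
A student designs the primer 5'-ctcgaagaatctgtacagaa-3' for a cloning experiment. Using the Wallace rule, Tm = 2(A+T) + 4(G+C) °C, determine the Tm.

56°C

Scanning the sequence gives G=4, A=8, T=4, C=4.
A+T = 12, G+C = 8
Tm = 2(12) + 4(8) = 24 + 32 = 56°C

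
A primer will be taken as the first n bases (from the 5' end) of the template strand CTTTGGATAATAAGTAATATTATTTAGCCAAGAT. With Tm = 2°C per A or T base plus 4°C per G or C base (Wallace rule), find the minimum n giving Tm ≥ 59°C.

First 25 bases: CTTTGGATAATAAGTAATATTATTT → Tm = 58°C (< 59°C)
First 26 bases: CTTTGGATAATAAGTAATATTATTTA → Tm = 60°C (≥ 59°C)
Since every base adds ≥2°C, Tm only increases with n, so the threshold is first crossed at n = 26.

n = 26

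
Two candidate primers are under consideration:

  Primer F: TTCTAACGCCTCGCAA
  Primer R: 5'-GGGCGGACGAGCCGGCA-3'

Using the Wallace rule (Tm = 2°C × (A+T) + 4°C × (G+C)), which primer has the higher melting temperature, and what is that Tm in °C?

Primer F: A+T=8, G+C=8 → Tm = 2(8)+4(8) = 48°C
Primer R: A+T=3, G+C=14 → Tm = 2(3)+4(14) = 62°C
48°C vs 62°C → primer R is higher.

Primer R, 62°C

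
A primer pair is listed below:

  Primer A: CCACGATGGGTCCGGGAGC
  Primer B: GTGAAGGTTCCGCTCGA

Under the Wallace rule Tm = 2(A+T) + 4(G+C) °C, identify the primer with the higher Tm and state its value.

Primer A: A+T=5, G+C=14 → Tm = 2(5)+4(14) = 66°C
Primer B: A+T=7, G+C=10 → Tm = 2(7)+4(10) = 54°C
66°C vs 54°C → primer A is higher.

Primer A, 66°C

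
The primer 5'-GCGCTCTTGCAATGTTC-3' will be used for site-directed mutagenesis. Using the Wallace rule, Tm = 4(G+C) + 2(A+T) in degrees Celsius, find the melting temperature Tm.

52°C

A=2, C=5, G=4, T=6
AT pairs contribute 8, GC pairs contribute 9.
Tm = 2×8 + 4×9 = 52°C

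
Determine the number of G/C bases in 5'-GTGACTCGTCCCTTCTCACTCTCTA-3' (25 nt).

13

Scanning the sequence gives A=3, C=10, T=9, G=3.
G+C = 3 + 10 = 13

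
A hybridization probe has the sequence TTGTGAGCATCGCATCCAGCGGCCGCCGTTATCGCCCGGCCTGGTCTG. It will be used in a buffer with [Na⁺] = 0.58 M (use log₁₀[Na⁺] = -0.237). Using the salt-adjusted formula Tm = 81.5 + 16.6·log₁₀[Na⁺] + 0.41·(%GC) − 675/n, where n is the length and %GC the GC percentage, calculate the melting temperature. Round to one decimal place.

Length n = 48. Scanning the sequence gives C=17, T=11, G=15, A=5.
G+C = 32, so %GC = 32/48 × 100 = 66.667%
Salt term: 16.6 × (-0.237) = -3.934
GC term: 0.41 × 66.667 = 27.333; length term: −675/48 = −14.062
Tm = 81.5 + (-3.934) + 27.333 − 14.062 = 90.837 → 90.8°C

90.8°C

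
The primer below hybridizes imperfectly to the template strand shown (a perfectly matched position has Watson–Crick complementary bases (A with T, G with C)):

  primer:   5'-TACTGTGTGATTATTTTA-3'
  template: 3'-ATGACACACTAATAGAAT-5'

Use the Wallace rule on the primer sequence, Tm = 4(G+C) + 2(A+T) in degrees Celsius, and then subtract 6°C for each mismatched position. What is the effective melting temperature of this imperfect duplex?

38°C

Primer base counts: A=4, T=10, G=3, C=1 → A+T=14, G+C=4
Perfect-match Tm = 2(14) + 4(4) = 28 + 16 = 44°C
Mismatches (positions where the bases are not complementary): 1 (at position 15)
Effective Tm = 44 − 1×6 = 44 − 6 = 38°C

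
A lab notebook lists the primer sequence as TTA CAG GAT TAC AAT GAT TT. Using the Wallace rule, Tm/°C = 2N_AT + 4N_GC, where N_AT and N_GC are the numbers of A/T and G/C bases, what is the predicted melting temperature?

50°C

C=2, A=7, T=8, G=3
So N_AT = 15 and N_GC = 5.
Tm = 2(15) + 4(5) = 30 + 20 = 50°C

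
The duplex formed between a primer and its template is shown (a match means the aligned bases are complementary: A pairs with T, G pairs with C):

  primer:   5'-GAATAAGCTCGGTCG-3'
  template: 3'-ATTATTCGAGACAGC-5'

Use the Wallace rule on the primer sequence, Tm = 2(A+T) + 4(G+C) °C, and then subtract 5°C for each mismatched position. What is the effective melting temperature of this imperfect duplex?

Primer base counts: A=4, T=3, G=5, C=3 → A+T=7, G+C=8
Perfect-match Tm = 2(7) + 4(8) = 14 + 32 = 46°C
Mismatches (positions where the bases are not complementary): 2 (at positions 1, 11)
Effective Tm = 46 − 2×5 = 46 − 10 = 36°C

36°C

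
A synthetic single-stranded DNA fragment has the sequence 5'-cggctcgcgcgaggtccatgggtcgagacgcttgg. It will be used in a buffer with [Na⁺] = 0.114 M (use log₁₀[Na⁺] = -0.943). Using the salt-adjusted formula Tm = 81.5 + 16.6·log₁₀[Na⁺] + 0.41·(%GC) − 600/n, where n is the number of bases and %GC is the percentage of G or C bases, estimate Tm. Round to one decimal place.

78.0°C

Length n = 35. Scanning the sequence gives T=6, A=4, G=15, C=10.
G+C = 25, so %GC = 25/35 × 100 = 71.429%
Salt term: 16.6 × (-0.943) = -15.654
GC term: 0.41 × 71.429 = 29.286; length term: −600/35 = −17.143
Tm = 81.5 + (-15.654) + 29.286 − 17.143 = 77.989 → 78.0°C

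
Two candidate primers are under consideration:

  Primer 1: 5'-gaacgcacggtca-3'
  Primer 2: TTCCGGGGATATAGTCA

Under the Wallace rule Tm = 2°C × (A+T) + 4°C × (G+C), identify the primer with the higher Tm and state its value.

Primer 1: A+T=5, G+C=8 → Tm = 2(5)+4(8) = 42°C
Primer 2: A+T=9, G+C=8 → Tm = 2(9)+4(8) = 50°C
42°C vs 50°C → primer 2 is higher.

Primer 2, 50°C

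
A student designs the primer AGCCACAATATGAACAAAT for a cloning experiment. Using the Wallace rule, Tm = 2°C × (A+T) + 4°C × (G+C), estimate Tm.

A=10, G=2, T=3, C=4
So N_AT = 13 and N_GC = 6.
Tm = 2×13 + 4×6 = 50°C

50°C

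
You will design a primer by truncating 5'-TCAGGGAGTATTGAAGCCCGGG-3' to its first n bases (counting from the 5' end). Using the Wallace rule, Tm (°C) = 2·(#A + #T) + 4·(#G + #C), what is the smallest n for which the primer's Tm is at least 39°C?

n = 14

First 13 bases: TCAGGGAGTATTG → Tm = 38°C (< 39°C)
First 14 bases: TCAGGGAGTATTGA → Tm = 40°C (≥ 39°C)
Each additional base adds 2°C (A/T) or 4°C (G/C), so Tm is non-decreasing in n; n = 14 is the first length to reach 39°C.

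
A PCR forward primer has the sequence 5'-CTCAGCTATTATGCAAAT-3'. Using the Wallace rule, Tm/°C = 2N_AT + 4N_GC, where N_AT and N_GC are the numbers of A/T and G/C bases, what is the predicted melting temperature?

48°C

C=4, A=6, T=6, G=2
So N_AT = 12 and N_GC = 6.
Tm = 2(12) + 4(6) = 24 + 24 = 48°C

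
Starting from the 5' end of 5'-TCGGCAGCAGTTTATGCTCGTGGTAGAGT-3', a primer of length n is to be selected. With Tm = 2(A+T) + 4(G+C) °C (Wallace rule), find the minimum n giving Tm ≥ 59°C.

First 19 bases: TCGGCAGCAGTTTATGCTC → Tm = 58°C (< 59°C)
First 20 bases: TCGGCAGCAGTTTATGCTCG → Tm = 62°C (≥ 59°C)
Each additional base adds 2°C (A/T) or 4°C (G/C), so Tm is non-decreasing in n; n = 20 is the first length to reach 59°C.

n = 20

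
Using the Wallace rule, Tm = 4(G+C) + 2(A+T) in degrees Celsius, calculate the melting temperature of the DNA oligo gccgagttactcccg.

Base counts: C=6, G=4, A=2, T=3
So N_AT = 5 and N_GC = 10.
Tm = 2(5) + 4(10) = 10 + 40 = 50°C

50°C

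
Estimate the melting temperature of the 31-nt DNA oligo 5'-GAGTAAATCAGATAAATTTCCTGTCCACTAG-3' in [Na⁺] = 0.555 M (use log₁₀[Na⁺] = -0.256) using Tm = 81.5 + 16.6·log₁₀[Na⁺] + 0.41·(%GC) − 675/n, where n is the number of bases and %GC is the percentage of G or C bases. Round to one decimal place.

70.0°C

Length n = 31. Base counts: C=6, T=9, A=11, G=5
G+C = 11, so %GC = 11/31 × 100 = 35.484%
Salt term: 16.6 × (-0.256) = -4.25
GC term: 0.41 × 35.484 = 14.548; length term: −675/31 = −21.774
Tm = 81.5 + (-4.25) + 14.548 − 21.774 = 70.024 → 70.0°C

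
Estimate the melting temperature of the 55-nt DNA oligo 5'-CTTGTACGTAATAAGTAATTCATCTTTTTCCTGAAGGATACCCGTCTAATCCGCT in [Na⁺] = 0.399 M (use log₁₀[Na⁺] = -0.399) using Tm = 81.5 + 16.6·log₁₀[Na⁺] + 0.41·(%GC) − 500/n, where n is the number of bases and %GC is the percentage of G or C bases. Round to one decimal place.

81.4°C

Length n = 55. Counting bases: C=13, T=20, A=14, G=8
G+C = 21, so %GC = 21/55 × 100 = 38.182%
Salt term: 16.6 × (-0.399) = -6.623
GC term: 0.41 × 38.182 = 15.655; length term: −500/55 = −9.091
Tm = 81.5 + (-6.623) + 15.655 − 9.091 = 81.441 → 81.4°C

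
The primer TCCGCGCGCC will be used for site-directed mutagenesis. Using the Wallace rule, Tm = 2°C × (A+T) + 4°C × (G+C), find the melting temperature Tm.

38°C

Counting bases: A=0, T=1, G=3, C=6
A+T = 1, G+C = 9
Tm = 2(1) + 4(9) = 2 + 36 = 38°C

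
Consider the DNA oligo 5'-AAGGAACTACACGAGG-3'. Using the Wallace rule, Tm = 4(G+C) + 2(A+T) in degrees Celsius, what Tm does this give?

48°C

Base counts: G=5, C=3, T=1, A=7
A+T = 8, G+C = 8
Tm = 2(8) + 4(8) = 16 + 32 = 48°C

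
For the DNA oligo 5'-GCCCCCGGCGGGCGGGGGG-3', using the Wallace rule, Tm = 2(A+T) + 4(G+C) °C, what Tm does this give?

Counting bases: T=0, C=7, A=0, G=12
A+T = 0, G+C = 19
Tm = 4·19 + 2·0 = 76 + 0 = 76°C

76°C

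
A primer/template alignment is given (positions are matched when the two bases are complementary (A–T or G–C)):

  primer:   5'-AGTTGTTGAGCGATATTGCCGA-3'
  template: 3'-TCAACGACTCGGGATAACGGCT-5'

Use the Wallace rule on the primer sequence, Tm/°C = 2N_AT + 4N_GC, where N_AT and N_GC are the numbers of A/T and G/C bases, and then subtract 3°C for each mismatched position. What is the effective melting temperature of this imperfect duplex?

Primer base counts: A=5, T=7, G=7, C=3 → A+T=12, G+C=10
Perfect-match Tm = 2(12) + 4(10) = 24 + 40 = 64°C
Mismatches (positions where the bases are not complementary): 3 (at positions 6, 12, 13)
Effective Tm = 64 − 3×3 = 64 − 9 = 55°C

55°C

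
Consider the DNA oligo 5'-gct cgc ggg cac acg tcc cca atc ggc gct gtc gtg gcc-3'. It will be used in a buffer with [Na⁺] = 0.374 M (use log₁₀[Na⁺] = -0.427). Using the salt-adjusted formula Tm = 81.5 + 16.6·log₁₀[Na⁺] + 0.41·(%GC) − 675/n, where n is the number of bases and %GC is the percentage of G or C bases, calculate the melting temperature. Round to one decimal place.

87.6°C

Length n = 39. A=4, T=6, C=16, G=13
G+C = 29, so %GC = 29/39 × 100 = 74.359%
Salt term: 16.6 × (-0.427) = -7.088
GC term: 0.41 × 74.359 = 30.487; length term: −675/39 = −17.308
Tm = 81.5 + (-7.088) + 30.487 − 17.308 = 87.591 → 87.6°C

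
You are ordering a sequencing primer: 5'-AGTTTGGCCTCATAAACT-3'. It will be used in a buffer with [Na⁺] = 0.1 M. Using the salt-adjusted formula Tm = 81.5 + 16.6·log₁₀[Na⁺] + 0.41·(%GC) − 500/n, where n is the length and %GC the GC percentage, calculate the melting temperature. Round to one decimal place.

53.1°C

Length n = 18. G=3, T=6, A=5, C=4
G+C = 7, so %GC = 7/18 × 100 = 38.889%
Salt term: 16.6 × (-1) = -16.6
GC term: 0.41 × 38.889 = 15.944; length term: −500/18 = −27.778
Tm = 81.5 + (-16.6) + 15.944 − 27.778 = 53.066 → 53.1°C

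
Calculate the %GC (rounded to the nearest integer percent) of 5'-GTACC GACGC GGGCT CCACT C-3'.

Scanning the sequence gives T=3, G=6, C=9, A=3.
G+C = 6 + 9 = 15 out of 21 bases
%GC = 15/21 × 100 = 71.43% ≈ 71%

71%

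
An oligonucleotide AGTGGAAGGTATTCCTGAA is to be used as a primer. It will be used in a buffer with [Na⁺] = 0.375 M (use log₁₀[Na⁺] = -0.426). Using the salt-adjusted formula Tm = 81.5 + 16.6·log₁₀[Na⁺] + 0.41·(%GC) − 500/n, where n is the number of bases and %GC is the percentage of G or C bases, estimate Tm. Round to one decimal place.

Length n = 19. Base counts: C=2, A=6, T=5, G=6
G+C = 8, so %GC = 8/19 × 100 = 42.105%
Salt term: 16.6 × (-0.426) = -7.072
GC term: 0.41 × 42.105 = 17.263; length term: −500/19 = −26.316
Tm = 81.5 + (-7.072) + 17.263 − 26.316 = 65.375 → 65.4°C

65.4°C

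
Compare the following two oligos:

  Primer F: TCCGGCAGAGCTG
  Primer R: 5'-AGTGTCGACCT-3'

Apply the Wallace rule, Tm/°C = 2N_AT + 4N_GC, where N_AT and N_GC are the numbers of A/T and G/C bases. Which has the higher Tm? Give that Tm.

Primer F, 44°C

Primer F: A+T=4, G+C=9 → Tm = 2(4)+4(9) = 44°C
Primer R: A+T=5, G+C=6 → Tm = 2(5)+4(6) = 34°C
44°C vs 34°C → primer F is higher.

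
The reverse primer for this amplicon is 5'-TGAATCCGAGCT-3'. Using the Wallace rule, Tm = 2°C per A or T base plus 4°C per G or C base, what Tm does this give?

Base counts: A=3, G=3, C=3, T=3
A+T = 6, G+C = 6
Tm = 4·6 + 2·6 = 24 + 12 = 36°C

36°C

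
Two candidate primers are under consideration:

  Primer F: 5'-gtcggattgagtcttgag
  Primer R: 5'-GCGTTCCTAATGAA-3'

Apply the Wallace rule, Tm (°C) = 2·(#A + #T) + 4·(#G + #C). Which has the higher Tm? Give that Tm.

Primer F, 54°C

Primer F: A+T=9, G+C=9 → Tm = 2(9)+4(9) = 54°C
Primer R: A+T=8, G+C=6 → Tm = 2(8)+4(6) = 40°C
54°C vs 40°C → primer F is higher.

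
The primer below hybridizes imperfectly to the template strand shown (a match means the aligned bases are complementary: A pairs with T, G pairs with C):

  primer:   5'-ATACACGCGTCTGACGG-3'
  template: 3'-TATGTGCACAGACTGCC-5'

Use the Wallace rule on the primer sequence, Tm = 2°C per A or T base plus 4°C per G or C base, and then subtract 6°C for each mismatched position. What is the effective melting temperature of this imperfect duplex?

Primer base counts: A=4, T=3, G=5, C=5 → A+T=7, G+C=10
Perfect-match Tm = 2(7) + 4(10) = 14 + 40 = 54°C
Mismatches (positions where the bases are not complementary): 1 (at position 8)
Effective Tm = 54 − 1×6 = 54 − 6 = 48°C

48°C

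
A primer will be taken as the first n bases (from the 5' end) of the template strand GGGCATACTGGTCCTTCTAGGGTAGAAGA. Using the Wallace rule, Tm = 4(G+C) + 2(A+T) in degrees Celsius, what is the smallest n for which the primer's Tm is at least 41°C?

First 12 bases: GGGCATACTGGT → Tm = 38°C (< 41°C)
First 13 bases: GGGCATACTGGTC → Tm = 42°C (≥ 41°C)
Each additional base adds 2°C (A/T) or 4°C (G/C), so Tm is non-decreasing in n; n = 13 is the first length to reach 41°C.

n = 13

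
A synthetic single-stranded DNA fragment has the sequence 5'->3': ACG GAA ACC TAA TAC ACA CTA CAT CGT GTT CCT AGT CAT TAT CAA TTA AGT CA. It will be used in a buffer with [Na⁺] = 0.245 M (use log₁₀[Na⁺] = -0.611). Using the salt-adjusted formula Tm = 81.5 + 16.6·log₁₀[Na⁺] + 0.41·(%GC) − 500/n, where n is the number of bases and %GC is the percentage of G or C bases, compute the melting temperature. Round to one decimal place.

76.6°C

Length n = 53. C=13, T=15, G=6, A=19
G+C = 19, so %GC = 19/53 × 100 = 35.849%
Salt term: 16.6 × (-0.611) = -10.143
GC term: 0.41 × 35.849 = 14.698; length term: −500/53 = −9.434
Tm = 81.5 + (-10.143) + 14.698 − 9.434 = 76.621 → 76.6°C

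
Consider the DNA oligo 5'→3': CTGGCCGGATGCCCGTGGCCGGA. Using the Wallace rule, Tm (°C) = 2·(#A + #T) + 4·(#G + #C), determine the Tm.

Base counts: G=10, T=3, C=8, A=2
A+T = 5, G+C = 18
Tm = 2×5 + 4×18 = 82°C

82°C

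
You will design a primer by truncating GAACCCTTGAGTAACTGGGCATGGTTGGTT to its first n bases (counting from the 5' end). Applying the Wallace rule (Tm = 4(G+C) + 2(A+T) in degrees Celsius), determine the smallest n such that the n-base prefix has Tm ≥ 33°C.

First 10 bases: GAACCCTTGA → Tm = 30°C (< 33°C)
First 11 bases: GAACCCTTGAG → Tm = 34°C (≥ 33°C)
Each additional base adds 2°C (A/T) or 4°C (G/C), so Tm is non-decreasing in n; n = 11 is the first length to reach 33°C.

n = 11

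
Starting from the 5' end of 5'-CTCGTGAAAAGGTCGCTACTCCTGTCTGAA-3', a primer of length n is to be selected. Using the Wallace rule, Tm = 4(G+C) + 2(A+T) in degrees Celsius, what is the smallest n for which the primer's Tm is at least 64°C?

First 20 bases: CTCGTGAAAAGGTCGCTACT → Tm = 60°C (< 64°C)
First 21 bases: CTCGTGAAAAGGTCGCTACTC → Tm = 64°C (≥ 64°C)
Since every base adds ≥2°C, Tm only increases with n, so the threshold is first crossed at n = 21.

n = 21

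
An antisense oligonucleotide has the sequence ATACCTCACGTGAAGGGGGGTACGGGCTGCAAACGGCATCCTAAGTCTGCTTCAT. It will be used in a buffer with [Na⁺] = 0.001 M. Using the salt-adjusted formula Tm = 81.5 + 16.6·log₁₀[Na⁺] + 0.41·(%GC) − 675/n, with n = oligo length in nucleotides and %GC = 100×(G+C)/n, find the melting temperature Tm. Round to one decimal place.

41.8°C

Length n = 55. Scanning the sequence gives G=16, T=12, C=14, A=13.
G+C = 30, so %GC = 30/55 × 100 = 54.545%
Salt term: 16.6 × (-3) = -49.8
GC term: 0.41 × 54.545 = 22.363; length term: −675/55 = −12.273
Tm = 81.5 + (-49.8) + 22.363 − 12.273 = 41.79 → 41.8°C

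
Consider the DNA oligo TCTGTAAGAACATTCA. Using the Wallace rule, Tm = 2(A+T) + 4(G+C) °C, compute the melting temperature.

42°C

Counting bases: C=3, A=6, T=5, G=2
So N_AT = 11 and N_GC = 5.
Tm = 2(11) + 4(5) = 22 + 20 = 42°C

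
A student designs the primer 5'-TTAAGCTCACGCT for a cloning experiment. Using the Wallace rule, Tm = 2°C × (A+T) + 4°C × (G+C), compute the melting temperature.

38°C

Base counts: T=4, A=3, C=4, G=2
AT pairs contribute 7, GC pairs contribute 6.
Tm = 2(7) + 4(6) = 14 + 24 = 38°C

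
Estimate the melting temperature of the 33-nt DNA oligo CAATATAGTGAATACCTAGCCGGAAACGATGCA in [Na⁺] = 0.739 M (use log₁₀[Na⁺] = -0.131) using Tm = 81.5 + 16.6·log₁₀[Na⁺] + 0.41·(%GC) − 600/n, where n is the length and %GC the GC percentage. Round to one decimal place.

Length n = 33. A=13, C=7, T=6, G=7
G+C = 14, so %GC = 14/33 × 100 = 42.424%
Salt term: 16.6 × (-0.131) = -2.175
GC term: 0.41 × 42.424 = 17.394; length term: −600/33 = −18.182
Tm = 81.5 + (-2.175) + 17.394 − 18.182 = 78.537 → 78.5°C

78.5°C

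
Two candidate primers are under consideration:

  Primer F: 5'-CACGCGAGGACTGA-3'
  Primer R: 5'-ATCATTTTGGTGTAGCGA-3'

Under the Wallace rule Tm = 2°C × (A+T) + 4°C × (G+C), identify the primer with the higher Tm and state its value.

Primer R, 50°C

Primer F: A+T=5, G+C=9 → Tm = 2(5)+4(9) = 46°C
Primer R: A+T=11, G+C=7 → Tm = 2(11)+4(7) = 50°C
46°C vs 50°C → primer R is higher.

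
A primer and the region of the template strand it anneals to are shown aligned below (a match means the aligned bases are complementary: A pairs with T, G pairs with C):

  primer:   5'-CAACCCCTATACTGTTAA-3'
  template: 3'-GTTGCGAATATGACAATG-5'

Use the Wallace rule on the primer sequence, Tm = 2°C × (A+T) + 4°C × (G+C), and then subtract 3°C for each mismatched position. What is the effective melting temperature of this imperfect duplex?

Primer base counts: A=6, T=5, G=1, C=6 → A+T=11, G+C=7
Perfect-match Tm = 2(11) + 4(7) = 22 + 28 = 50°C
Mismatches (positions where the bases are not complementary): 3 (at positions 5, 7, 18)
Effective Tm = 50 − 3×3 = 50 − 9 = 41°C

41°C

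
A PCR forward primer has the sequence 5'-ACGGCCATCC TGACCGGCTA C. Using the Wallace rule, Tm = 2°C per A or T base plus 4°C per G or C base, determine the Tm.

Base counts: C=9, G=5, A=4, T=3
So N_AT = 7 and N_GC = 14.
Tm = 2×7 + 4×14 = 70°C

70°C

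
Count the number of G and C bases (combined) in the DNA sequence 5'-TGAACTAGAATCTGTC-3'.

6

Base counts: A=5, G=3, T=5, C=3
G+C = 3 + 3 = 6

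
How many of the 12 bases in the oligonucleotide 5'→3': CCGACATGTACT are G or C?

6

Scanning the sequence gives C=4, A=3, G=2, T=3.
G+C = 2 + 4 = 6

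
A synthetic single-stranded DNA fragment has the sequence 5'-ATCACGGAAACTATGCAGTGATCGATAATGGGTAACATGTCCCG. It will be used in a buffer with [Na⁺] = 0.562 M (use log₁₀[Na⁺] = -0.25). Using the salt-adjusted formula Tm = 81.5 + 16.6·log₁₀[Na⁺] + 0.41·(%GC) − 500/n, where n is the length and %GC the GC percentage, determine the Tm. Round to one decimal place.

Length n = 44. C=9, A=14, T=10, G=11
G+C = 20, so %GC = 20/44 × 100 = 45.455%
Salt term: 16.6 × (-0.25) = -4.15
GC term: 0.41 × 45.455 = 18.637; length term: −500/44 = −11.364
Tm = 81.5 + (-4.15) + 18.637 − 11.364 = 84.623 → 84.6°C

84.6°C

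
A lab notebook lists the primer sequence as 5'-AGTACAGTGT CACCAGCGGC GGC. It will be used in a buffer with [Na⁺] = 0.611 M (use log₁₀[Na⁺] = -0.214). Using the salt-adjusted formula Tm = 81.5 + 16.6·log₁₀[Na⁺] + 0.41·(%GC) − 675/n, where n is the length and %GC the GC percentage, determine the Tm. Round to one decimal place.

Length n = 23. Base counts: C=7, G=8, T=3, A=5
G+C = 15, so %GC = 15/23 × 100 = 65.217%
Salt term: 16.6 × (-0.214) = -3.552
GC term: 0.41 × 65.217 = 26.739; length term: −675/23 = −29.348
Tm = 81.5 + (-3.552) + 26.739 − 29.348 = 75.339 → 75.3°C

75.3°C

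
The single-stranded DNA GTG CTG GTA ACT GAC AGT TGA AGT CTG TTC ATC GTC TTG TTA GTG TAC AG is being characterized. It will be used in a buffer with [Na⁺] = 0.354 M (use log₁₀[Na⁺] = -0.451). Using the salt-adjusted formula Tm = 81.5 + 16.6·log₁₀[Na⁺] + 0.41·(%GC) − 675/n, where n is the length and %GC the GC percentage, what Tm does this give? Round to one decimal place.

Length n = 50. C=8, A=10, G=14, T=18
G+C = 22, so %GC = 22/50 × 100 = 44%
Salt term: 16.6 × (-0.451) = -7.487
GC term: 0.41 × 44 = 18.04; length term: −675/50 = −13.5
Tm = 81.5 + (-7.487) + 18.04 − 13.5 = 78.553 → 78.6°C

78.6°C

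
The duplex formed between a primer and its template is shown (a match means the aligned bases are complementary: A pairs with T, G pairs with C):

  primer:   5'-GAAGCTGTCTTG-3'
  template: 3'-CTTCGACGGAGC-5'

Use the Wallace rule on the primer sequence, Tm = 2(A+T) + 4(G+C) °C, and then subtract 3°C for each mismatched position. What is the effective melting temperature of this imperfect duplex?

Primer base counts: A=2, T=4, G=4, C=2 → A+T=6, G+C=6
Perfect-match Tm = 2(6) + 4(6) = 12 + 24 = 36°C
Mismatches (positions where the bases are not complementary): 2 (at positions 8, 11)
Effective Tm = 36 − 2×3 = 36 − 6 = 30°C

30°C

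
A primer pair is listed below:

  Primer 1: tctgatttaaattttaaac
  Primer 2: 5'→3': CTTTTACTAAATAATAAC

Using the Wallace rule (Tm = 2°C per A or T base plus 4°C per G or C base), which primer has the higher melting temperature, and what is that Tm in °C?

Primer 1, 44°C

Primer 1: A+T=16, G+C=3 → Tm = 2(16)+4(3) = 44°C
Primer 2: A+T=15, G+C=3 → Tm = 2(15)+4(3) = 42°C
44°C vs 42°C → primer 1 is higher.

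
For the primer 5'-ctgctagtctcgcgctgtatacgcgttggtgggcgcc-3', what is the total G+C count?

24

T=10, C=11, A=3, G=13
G+C = 13 + 11 = 24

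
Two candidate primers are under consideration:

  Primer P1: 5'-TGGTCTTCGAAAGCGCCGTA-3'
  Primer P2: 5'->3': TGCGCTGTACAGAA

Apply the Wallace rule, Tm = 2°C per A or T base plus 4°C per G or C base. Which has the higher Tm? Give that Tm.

Primer P1: A+T=9, G+C=11 → Tm = 2(9)+4(11) = 62°C
Primer P2: A+T=7, G+C=7 → Tm = 2(7)+4(7) = 42°C
62°C vs 42°C → primer P1 is higher.

Primer P1, 62°C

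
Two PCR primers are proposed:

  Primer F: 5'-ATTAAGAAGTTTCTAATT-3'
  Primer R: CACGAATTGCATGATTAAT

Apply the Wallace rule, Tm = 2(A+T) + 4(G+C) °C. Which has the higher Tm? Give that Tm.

Primer R, 50°C

Primer F: A+T=15, G+C=3 → Tm = 2(15)+4(3) = 42°C
Primer R: A+T=13, G+C=6 → Tm = 2(13)+4(6) = 50°C
42°C vs 50°C → primer R is higher.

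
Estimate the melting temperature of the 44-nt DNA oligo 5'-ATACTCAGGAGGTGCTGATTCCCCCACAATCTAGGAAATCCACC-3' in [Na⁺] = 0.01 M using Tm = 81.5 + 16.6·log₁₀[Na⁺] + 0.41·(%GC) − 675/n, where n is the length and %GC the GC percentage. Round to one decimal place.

Length n = 44. Scanning the sequence gives T=9, A=13, C=14, G=8.
G+C = 22, so %GC = 22/44 × 100 = 50%
Salt term: 16.6 × (-2) = -33.2
GC term: 0.41 × 50 = 20.5; length term: −675/44 = −15.341
Tm = 81.5 + (-33.2) + 20.5 − 15.341 = 53.459 → 53.5°C

53.5°C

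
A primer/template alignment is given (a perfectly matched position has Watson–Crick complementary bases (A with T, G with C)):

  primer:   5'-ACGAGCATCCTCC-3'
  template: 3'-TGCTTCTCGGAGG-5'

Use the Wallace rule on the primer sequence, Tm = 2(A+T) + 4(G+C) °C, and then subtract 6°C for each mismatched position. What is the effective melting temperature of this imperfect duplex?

Primer base counts: A=3, T=2, G=2, C=6 → A+T=5, G+C=8
Perfect-match Tm = 2(5) + 4(8) = 10 + 32 = 42°C
Mismatches (positions where the bases are not complementary): 3 (at positions 5, 6, 8)
Effective Tm = 42 − 3×6 = 42 − 18 = 24°C

24°C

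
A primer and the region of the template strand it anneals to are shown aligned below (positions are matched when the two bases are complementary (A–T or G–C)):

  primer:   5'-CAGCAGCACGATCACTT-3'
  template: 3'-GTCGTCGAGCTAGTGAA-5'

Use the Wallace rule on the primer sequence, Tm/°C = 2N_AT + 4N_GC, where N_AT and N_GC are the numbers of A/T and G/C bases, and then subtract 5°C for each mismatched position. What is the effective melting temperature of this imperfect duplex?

47°C

Primer base counts: A=5, T=3, G=3, C=6 → A+T=8, G+C=9
Perfect-match Tm = 2(8) + 4(9) = 16 + 36 = 52°C
Mismatches (positions where the bases are not complementary): 1 (at position 8)
Effective Tm = 52 − 1×5 = 52 − 5 = 47°C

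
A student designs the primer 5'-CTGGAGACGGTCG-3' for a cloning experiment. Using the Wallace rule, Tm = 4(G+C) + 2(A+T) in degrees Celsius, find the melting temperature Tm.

44°C

Base counts: T=2, A=2, C=3, G=6
So N_AT = 4 and N_GC = 9.
Tm = 4·9 + 2·4 = 36 + 8 = 44°C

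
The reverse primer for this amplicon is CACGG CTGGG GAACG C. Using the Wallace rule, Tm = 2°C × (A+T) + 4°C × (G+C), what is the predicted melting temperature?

56°C

T=1, A=3, G=7, C=5
A+T = 4, G+C = 12
Tm = 2×4 + 4×12 = 56°C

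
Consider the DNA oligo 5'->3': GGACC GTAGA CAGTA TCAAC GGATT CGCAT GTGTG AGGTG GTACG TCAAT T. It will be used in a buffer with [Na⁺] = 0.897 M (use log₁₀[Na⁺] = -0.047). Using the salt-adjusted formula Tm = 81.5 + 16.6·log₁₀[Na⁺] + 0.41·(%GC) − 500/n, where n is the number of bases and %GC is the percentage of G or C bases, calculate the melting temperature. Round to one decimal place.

Length n = 51. Counting bases: A=13, C=9, G=16, T=13
G+C = 25, so %GC = 25/51 × 100 = 49.02%
Salt term: 16.6 × (-0.047) = -0.78
GC term: 0.41 × 49.02 = 20.098; length term: −500/51 = −9.804
Tm = 81.5 + (-0.78) + 20.098 − 9.804 = 91.014 → 91.0°C

91.0°C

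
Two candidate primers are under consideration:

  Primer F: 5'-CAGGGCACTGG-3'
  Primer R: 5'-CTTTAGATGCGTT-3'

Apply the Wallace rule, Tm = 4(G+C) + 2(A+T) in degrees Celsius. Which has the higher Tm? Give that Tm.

Primer F: A+T=3, G+C=8 → Tm = 2(3)+4(8) = 38°C
Primer R: A+T=8, G+C=5 → Tm = 2(8)+4(5) = 36°C
38°C vs 36°C → primer F is higher.

Primer F, 38°C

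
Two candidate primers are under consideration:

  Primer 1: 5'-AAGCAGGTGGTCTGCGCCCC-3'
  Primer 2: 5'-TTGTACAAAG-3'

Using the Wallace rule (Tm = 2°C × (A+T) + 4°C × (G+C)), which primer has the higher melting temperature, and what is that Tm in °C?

Primer 1: A+T=6, G+C=14 → Tm = 2(6)+4(14) = 68°C
Primer 2: A+T=7, G+C=3 → Tm = 2(7)+4(3) = 26°C
68°C vs 26°C → primer 1 is higher.

Primer 1, 68°C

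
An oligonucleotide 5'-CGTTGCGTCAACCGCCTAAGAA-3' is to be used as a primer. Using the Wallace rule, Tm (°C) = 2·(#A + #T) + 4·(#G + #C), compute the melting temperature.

68°C

Base counts: A=6, G=5, T=4, C=7
So N_AT = 10 and N_GC = 12.
Tm = 2(10) + 4(12) = 20 + 48 = 68°C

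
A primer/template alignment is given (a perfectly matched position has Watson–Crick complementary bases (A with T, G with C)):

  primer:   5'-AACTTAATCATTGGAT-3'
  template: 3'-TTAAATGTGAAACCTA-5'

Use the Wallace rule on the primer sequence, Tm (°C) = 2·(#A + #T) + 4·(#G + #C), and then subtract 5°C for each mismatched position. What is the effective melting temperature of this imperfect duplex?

20°C

Primer base counts: A=6, T=6, G=2, C=2 → A+T=12, G+C=4
Perfect-match Tm = 2(12) + 4(4) = 24 + 16 = 40°C
Mismatches (positions where the bases are not complementary): 4 (at positions 3, 7, 8, 10)
Effective Tm = 40 − 4×5 = 40 − 20 = 20°C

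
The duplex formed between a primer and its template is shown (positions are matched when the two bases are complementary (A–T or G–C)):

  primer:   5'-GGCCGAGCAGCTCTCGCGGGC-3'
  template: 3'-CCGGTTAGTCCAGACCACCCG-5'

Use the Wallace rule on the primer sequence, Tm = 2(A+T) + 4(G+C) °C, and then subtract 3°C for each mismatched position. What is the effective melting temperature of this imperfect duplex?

Primer base counts: A=2, T=2, G=9, C=8 → A+T=4, G+C=17
Perfect-match Tm = 2(4) + 4(17) = 8 + 68 = 76°C
Mismatches (positions where the bases are not complementary): 5 (at positions 5, 7, 11, 15, 17)
Effective Tm = 76 − 5×3 = 76 − 15 = 61°C

61°C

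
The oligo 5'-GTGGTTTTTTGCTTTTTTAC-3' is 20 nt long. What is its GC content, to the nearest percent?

30%

Scanning the sequence gives T=13, C=2, G=4, A=1.
G+C = 4 + 2 = 6 out of 20 bases
%GC = 6/20 × 100 = 30% ≈ 30%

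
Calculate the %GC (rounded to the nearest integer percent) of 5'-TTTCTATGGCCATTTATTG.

32%

Scanning the sequence gives T=10, G=3, C=3, A=3.
G+C = 3 + 3 = 6 out of 19 bases
%GC = 6/19 × 100 = 31.58% ≈ 32%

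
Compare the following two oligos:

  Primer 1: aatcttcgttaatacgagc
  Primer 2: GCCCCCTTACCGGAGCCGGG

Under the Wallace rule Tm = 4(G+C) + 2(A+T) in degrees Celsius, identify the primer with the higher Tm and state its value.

Primer 1: A+T=12, G+C=7 → Tm = 2(12)+4(7) = 52°C
Primer 2: A+T=4, G+C=16 → Tm = 2(4)+4(16) = 72°C
52°C vs 72°C → primer 2 is higher.

Primer 2, 72°C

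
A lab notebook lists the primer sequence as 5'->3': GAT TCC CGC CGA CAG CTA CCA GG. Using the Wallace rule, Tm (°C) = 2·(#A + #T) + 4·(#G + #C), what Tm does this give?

76°C

Scanning the sequence gives T=3, G=6, A=5, C=9.
So N_AT = 8 and N_GC = 15.
Tm = 2×8 + 4×15 = 76°C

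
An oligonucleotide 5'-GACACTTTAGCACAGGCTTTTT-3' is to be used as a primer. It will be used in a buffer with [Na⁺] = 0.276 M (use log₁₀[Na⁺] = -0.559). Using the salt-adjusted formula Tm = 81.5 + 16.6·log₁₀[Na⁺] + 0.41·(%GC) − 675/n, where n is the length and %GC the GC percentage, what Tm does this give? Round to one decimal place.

58.3°C

Length n = 22. Scanning the sequence gives G=4, C=5, A=5, T=8.
G+C = 9, so %GC = 9/22 × 100 = 40.909%
Salt term: 16.6 × (-0.559) = -9.279
GC term: 0.41 × 40.909 = 16.773; length term: −675/22 = −30.682
Tm = 81.5 + (-9.279) + 16.773 − 30.682 = 58.312 → 58.3°C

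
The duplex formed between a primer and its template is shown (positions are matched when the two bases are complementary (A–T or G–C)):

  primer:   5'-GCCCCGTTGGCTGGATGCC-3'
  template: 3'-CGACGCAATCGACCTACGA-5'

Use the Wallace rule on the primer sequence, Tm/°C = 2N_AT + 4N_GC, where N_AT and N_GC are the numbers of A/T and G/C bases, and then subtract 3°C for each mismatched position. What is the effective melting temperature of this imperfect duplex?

Primer base counts: A=1, T=4, G=7, C=7 → A+T=5, G+C=14
Perfect-match Tm = 2(5) + 4(14) = 10 + 56 = 66°C
Mismatches (positions where the bases are not complementary): 4 (at positions 3, 4, 9, 19)
Effective Tm = 66 − 4×3 = 66 − 12 = 54°C

54°C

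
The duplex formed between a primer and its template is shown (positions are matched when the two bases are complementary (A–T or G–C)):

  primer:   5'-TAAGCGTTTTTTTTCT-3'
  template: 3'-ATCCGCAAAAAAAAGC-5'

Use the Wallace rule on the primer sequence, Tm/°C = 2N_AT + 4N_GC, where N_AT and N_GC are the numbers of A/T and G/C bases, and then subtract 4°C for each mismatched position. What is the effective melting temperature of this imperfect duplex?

Primer base counts: A=2, T=10, G=2, C=2 → A+T=12, G+C=4
Perfect-match Tm = 2(12) + 4(4) = 24 + 16 = 40°C
Mismatches (positions where the bases are not complementary): 2 (at positions 3, 16)
Effective Tm = 40 − 2×4 = 40 − 8 = 32°C

32°C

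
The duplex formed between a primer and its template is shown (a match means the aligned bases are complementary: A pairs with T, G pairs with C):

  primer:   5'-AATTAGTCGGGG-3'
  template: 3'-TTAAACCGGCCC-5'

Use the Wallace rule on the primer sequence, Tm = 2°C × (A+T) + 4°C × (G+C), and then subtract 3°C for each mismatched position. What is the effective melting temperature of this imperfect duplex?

27°C

Primer base counts: A=3, T=3, G=5, C=1 → A+T=6, G+C=6
Perfect-match Tm = 2(6) + 4(6) = 12 + 24 = 36°C
Mismatches (positions where the bases are not complementary): 3 (at positions 5, 7, 9)
Effective Tm = 36 − 3×3 = 36 − 9 = 27°C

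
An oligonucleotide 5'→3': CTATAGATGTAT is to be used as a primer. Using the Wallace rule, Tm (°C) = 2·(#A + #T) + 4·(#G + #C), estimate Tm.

30°C

Counting bases: G=2, C=1, A=4, T=5
AT pairs contribute 9, GC pairs contribute 3.
Tm = 2(9) + 4(3) = 18 + 12 = 30°C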